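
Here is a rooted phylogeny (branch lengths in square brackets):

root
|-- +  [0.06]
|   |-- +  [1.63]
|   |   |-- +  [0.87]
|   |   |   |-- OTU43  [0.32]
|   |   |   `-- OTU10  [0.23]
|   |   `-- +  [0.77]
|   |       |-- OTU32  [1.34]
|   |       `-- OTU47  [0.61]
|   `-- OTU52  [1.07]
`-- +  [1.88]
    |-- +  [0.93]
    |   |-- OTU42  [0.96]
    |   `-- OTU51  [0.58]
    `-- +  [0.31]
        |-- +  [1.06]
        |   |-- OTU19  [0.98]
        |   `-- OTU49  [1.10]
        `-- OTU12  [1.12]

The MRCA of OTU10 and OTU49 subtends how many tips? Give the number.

10

The MRCA of OTU10 and OTU49 is the root, so the clade is the entire tree.
That clade contains 10 terminal taxa: OTU10, OTU12, OTU19, OTU32, OTU42, OTU43, OTU47, OTU49, OTU51, OTU52.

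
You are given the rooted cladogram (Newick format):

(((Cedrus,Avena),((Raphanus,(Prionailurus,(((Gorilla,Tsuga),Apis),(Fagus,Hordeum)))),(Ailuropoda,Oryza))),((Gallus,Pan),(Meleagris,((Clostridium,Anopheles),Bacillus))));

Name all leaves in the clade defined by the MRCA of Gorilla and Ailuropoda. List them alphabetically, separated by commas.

Ailuropoda, Apis, Fagus, Gorilla, Hordeum, Oryza, Prionailurus, Raphanus, Tsuga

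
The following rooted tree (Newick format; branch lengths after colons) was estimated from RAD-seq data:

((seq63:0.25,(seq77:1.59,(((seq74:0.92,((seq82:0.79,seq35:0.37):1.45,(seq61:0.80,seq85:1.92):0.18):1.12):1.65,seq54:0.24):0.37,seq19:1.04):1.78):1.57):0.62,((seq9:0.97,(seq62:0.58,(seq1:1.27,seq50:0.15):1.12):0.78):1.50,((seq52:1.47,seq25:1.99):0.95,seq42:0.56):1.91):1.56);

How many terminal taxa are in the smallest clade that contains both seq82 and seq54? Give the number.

The MRCA of seq82 and seq54 is the node subtending ((seq74,((seq82,seq35),(seq61,seq85))),seq54).
That clade contains 6 terminal taxa: seq35, seq54, seq61, seq74, seq82, seq85.

6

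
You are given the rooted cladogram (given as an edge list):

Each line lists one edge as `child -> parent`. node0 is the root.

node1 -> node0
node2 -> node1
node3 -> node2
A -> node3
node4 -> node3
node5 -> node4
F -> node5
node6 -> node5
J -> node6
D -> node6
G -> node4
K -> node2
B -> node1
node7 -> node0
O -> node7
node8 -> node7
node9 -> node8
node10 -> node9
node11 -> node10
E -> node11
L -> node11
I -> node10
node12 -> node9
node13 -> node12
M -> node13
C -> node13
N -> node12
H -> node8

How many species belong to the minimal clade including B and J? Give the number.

The MRCA of B and J is the node subtending (((A,((F,(J,D)),G)),K),B).
That clade contains 7 terminal taxa: A, B, D, F, G, J, K.

7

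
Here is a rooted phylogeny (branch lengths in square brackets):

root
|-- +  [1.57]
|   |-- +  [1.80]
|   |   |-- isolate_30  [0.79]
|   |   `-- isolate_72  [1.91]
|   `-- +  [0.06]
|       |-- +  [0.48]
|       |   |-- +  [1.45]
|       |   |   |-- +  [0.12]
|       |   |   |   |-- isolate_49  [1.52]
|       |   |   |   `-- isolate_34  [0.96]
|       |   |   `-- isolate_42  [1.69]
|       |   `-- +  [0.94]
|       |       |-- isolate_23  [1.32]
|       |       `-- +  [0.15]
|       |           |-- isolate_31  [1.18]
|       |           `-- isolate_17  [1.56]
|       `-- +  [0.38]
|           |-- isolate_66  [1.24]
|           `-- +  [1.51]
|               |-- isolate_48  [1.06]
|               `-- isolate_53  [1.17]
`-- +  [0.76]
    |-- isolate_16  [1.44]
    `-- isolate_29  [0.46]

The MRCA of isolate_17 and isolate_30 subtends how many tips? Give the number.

The MRCA of isolate_17 and isolate_30 is the node subtending ((isolate_30,isolate_72),((((isolate_49,isolate_34),isolate_42),(isolate_23,(isolate_31,isolate_17))),(isolate_66,(isolate_48,isolate_53)))).
That clade contains 11 terminal taxa: isolate_17, isolate_23, isolate_30, isolate_31, isolate_34, isolate_42, isolate_48, isolate_49, isolate_53, isolate_66, isolate_72.

11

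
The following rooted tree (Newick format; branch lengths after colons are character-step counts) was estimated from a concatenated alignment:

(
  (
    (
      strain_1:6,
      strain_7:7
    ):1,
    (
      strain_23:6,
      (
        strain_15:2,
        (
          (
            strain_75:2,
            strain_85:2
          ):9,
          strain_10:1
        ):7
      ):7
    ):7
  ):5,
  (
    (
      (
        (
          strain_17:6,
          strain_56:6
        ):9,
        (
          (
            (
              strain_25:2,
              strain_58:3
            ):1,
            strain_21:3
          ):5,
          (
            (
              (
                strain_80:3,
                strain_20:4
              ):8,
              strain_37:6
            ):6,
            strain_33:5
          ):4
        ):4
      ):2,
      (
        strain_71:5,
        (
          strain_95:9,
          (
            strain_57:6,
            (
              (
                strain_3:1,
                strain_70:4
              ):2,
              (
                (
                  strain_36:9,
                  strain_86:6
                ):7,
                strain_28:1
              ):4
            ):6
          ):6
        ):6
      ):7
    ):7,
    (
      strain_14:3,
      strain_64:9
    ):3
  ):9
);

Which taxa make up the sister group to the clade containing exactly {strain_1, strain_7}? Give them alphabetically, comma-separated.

strain_10, strain_15, strain_23, strain_75, strain_85

The clade containing exactly {strain_1, strain_7} attaches to the tree at the node subtending ((strain_1,strain_7),(strain_23,(strain_15,((strain_75,strain_85),strain_10)))).
The other lineage descending from that same node — the sister group — is (strain_23,(strain_15,((strain_75,strain_85),strain_10))); its 5 tips in alphabetical order are the answer.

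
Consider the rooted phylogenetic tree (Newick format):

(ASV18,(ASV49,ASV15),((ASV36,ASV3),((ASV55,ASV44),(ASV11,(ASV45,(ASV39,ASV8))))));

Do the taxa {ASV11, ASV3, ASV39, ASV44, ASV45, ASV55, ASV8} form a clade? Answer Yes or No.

No

The MRCA of the listed taxa subtends ((ASV36,ASV3),((ASV55,ASV44),(ASV11,(ASV45,(ASV39,ASV8))))).
That clade also contains ASV36, which is not in the proposed group, so the group is not monophyletic.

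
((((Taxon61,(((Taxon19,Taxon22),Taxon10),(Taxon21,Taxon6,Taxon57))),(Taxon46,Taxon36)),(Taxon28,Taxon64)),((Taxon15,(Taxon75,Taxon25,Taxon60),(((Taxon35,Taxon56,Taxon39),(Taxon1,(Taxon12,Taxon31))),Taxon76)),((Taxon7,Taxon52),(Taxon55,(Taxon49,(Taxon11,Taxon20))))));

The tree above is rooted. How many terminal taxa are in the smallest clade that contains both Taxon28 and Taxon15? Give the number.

The MRCA of Taxon28 and Taxon15 is the root, so the clade is the entire tree.
That clade contains 28 terminal taxa: Taxon1, Taxon10, Taxon11, Taxon12, Taxon15, Taxon19, Taxon20, Taxon21, Taxon22, Taxon25, Taxon28, Taxon31, Taxon35, Taxon36, Taxon39, Taxon46, Taxon49, Taxon52, Taxon55, Taxon56, Taxon57, Taxon6, Taxon60, Taxon61, Taxon64, Taxon7, Taxon75, Taxon76.

28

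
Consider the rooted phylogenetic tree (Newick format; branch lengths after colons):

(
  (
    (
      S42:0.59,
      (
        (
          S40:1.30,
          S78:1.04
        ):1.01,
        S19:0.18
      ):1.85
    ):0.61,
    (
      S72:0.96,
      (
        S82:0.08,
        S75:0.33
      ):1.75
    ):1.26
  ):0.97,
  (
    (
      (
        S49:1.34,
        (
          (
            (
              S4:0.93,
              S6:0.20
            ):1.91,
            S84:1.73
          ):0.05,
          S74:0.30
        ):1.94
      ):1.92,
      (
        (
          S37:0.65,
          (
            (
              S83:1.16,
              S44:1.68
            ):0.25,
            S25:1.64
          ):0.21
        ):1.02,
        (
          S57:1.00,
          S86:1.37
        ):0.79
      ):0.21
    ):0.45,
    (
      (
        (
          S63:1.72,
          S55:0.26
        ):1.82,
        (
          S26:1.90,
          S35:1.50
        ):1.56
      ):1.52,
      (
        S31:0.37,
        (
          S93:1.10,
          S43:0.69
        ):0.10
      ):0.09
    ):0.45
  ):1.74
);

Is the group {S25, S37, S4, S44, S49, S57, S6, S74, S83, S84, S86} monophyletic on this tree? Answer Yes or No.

Yes

The most recent common ancestor of these taxa subtends ((S49,(((S4,S6),S84),S74)),((S37,((S83,S44),S25)),(S57,S86))).
That clade has exactly 11 tips — every listed taxon and nothing else — so the group is monophyletic.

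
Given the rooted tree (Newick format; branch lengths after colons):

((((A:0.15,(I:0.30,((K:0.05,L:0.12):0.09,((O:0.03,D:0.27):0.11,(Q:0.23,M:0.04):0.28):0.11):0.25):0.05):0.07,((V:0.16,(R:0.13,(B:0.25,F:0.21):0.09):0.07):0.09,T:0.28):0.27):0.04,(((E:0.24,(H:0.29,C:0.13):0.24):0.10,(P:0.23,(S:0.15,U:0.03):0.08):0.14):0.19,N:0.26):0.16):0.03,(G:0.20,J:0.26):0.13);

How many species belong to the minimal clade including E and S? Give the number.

6

The MRCA of E and S is the node subtending ((E,(H,C)),(P,(S,U))).
That clade contains 6 terminal taxa: C, E, H, P, S, U.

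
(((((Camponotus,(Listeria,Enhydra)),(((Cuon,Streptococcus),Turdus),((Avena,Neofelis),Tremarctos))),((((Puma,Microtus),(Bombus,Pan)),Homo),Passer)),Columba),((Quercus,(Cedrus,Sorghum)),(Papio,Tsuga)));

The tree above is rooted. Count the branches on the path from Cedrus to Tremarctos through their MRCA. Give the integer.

The MRCA of Cedrus and Tremarctos is the root of the tree.
From Cedrus up to that node: 4 branches. From Tremarctos up to the same node: 6 branches. Total: 4 + 6 = 10.

10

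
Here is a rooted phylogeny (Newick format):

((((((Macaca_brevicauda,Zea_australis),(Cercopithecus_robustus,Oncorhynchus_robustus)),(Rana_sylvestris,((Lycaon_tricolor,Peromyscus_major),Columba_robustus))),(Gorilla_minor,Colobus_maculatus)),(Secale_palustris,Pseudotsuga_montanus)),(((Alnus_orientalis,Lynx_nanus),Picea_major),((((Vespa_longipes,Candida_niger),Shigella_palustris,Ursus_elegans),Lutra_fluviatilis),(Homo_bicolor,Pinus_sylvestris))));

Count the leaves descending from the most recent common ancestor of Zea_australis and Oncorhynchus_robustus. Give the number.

4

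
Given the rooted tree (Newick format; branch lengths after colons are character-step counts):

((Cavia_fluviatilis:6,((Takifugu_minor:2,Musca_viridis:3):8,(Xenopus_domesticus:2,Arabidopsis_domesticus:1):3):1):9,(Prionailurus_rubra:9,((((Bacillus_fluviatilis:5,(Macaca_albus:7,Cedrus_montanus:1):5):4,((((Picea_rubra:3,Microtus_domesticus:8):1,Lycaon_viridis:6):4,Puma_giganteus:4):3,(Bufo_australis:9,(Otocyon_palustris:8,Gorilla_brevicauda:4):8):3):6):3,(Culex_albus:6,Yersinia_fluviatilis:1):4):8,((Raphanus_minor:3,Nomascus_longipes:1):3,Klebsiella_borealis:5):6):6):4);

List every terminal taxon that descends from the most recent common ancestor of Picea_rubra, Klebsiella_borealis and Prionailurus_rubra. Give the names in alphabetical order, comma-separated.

Bacillus_fluviatilis, Bufo_australis, Cedrus_montanus, Culex_albus, Gorilla_brevicauda, Klebsiella_borealis, Lycaon_viridis, Macaca_albus, Microtus_domesticus, Nomascus_longipes, Otocyon_palustris, Picea_rubra, Prionailurus_rubra, Puma_giganteus, Raphanus_minor, Yersinia_fluviatilis

Tracing Picea_rubra: it sits inside (Picea_rubra,Microtus_domesticus).
Tracing Klebsiella_borealis: it sits inside ((Raphanus_minor,Nomascus_longipes),Klebsiella_borealis).
Tracing Prionailurus_rubra: it sits inside (Prionailurus_rubra,((((Bacillus_fluviatilis,(Macaca_albus,Cedrus_montanus)),((((Picea_rubra,Microtus_domesticus),Lycaon_viridis),Puma_giganteus),(Bufo_australis,(Otocyon_palustris,Gorilla_brevicauda)))),(Culex_albus,Yersinia_fluviatilis)),((Raphanus_minor,Nomascus_longipes),Klebsiella_borealis))).
The smallest clade enclosing all 3 is (Prionailurus_rubra,((((Bacillus_fluviatilis,(Macaca_albus,Cedrus_montanus)),((((Picea_rubra,Microtus_domesticus),Lycaon_viridis),Puma_giganteus),(Bufo_australis,(Otocyon_palustris,Gorilla_brevicauda)))),(Culex_albus,Yersinia_fluviatilis)),((Raphanus_minor,Nomascus_longipes),Klebsiella_borealis))); the answer is its 16 terminal taxa in alphabetical order.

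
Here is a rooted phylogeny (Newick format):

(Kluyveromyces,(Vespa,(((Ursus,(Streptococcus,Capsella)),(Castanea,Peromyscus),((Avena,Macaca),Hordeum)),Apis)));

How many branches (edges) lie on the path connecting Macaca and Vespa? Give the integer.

The MRCA of Macaca and Vespa is the node subtending (Vespa,(((Ursus,(Streptococcus,Capsella)),(Castanea,Peromyscus),((Avena,Macaca),Hordeum)),Apis)).
From Macaca up to that node: 5 branches. From Vespa up to the same node: 1 branch. Total: 5 + 1 = 6.

6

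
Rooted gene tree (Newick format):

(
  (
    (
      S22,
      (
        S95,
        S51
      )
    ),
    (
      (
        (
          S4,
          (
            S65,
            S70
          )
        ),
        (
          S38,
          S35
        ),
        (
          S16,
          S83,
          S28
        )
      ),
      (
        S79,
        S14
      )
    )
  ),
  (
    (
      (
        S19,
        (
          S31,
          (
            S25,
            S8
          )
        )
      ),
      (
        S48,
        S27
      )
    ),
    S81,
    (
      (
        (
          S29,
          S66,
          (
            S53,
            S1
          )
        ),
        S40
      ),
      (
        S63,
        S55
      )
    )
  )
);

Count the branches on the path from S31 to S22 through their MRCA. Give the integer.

The MRCA of S31 and S22 is the root of the tree.
From S31 up to that node: 5 branches. From S22 up to the same node: 3 branches. Total: 5 + 3 = 8.

8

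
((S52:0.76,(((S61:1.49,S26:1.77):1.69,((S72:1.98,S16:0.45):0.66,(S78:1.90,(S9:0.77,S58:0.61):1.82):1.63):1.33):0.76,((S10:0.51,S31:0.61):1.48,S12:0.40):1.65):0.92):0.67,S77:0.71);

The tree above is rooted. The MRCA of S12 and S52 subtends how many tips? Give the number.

The MRCA of S12 and S52 is the node subtending (S52,(((S61,S26),((S72,S16),(S78,(S9,S58)))),((S10,S31),S12))).
That clade contains 11 terminal taxa: S10, S12, S16, S26, S31, S52, S58, S61, S72, S78, S9.

11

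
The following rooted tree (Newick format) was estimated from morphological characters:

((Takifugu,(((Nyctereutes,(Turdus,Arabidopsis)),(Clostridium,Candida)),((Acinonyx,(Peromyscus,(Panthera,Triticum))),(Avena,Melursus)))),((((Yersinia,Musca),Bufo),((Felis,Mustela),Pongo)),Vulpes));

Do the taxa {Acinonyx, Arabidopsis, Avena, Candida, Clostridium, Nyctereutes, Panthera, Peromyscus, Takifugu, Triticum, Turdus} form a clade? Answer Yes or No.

No

The MRCA of the listed taxa subtends (Takifugu,(((Nyctereutes,(Turdus,Arabidopsis)),(Clostridium,Candida)),((Acinonyx,(Peromyscus,(Panthera,Triticum))),(Avena,Melursus)))).
That clade also contains Melursus, which is not in the proposed group, so the group is not monophyletic.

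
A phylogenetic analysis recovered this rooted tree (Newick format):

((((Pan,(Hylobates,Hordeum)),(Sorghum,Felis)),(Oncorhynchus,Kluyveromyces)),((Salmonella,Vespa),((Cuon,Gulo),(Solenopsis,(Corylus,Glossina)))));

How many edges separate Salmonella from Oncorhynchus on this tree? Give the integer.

The MRCA of Salmonella and Oncorhynchus is the root of the tree.
From Salmonella up to that node: 3 branches. From Oncorhynchus up to the same node: 3 branches. Total: 3 + 3 = 6.

6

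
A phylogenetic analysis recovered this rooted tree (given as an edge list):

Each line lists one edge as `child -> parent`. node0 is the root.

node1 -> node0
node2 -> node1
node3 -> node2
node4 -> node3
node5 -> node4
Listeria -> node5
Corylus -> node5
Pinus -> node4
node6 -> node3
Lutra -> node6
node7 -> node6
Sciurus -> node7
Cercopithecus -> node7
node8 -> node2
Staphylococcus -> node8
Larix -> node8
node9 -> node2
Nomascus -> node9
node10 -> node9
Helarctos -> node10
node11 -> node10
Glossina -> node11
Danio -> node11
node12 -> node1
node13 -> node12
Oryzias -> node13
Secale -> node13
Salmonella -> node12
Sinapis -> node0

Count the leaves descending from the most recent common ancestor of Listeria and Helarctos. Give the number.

12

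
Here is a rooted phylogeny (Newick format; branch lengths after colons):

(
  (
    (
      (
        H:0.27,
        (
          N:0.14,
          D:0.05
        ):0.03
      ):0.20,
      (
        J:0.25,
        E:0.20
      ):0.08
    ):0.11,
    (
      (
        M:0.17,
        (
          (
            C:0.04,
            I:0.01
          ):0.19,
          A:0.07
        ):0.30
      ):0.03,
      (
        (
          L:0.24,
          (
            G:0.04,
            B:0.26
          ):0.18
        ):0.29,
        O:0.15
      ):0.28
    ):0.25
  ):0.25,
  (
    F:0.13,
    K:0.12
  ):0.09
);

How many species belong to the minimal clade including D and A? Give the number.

The MRCA of D and A is the node subtending (((H,(N,D)),(J,E)),((M,((C,I),A)),((L,(G,B)),O))).
That clade contains 13 terminal taxa: A, B, C, D, E, G, H, I, J, L, M, N, O.

13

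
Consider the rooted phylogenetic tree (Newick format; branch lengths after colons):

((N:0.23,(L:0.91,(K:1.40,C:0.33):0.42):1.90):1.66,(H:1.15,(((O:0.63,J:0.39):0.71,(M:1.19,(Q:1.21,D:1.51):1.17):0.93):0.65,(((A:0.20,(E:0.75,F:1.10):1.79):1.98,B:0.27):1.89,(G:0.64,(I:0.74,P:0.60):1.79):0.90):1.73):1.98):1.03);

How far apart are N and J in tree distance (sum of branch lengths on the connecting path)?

6.65

The path runs N → … → MRCA → … → J; the MRCA is the root of the tree.
Branch lengths along that path: 0.23 + 1.66 + 1.03 + 1.98 + 0.65 + 0.71 + 0.39 = 6.65.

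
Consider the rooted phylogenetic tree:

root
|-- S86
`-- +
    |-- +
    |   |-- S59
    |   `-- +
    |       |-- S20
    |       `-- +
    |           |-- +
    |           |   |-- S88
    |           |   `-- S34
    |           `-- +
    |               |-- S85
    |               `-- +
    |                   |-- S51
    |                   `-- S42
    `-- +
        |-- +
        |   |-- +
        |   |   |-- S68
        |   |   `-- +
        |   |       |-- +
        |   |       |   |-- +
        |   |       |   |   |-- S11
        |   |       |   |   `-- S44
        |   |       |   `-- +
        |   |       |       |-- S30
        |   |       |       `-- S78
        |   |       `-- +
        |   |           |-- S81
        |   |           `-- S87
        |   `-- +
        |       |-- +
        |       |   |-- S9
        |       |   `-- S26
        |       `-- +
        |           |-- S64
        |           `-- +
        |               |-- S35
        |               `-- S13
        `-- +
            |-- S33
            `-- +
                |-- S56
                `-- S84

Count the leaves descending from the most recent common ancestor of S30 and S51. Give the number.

22

The MRCA of S30 and S51 is the node subtending ((S59,(S20,((S88,S34),(S85,(S51,S42))))),(((S68,(((S11,S44),(S30,S78)),(S81,S87))),((S9,S26),(S64,(S35,S13)))),(S33,(S56,S84)))).
That clade contains 22 terminal taxa: S11, S13, S20, S26, S30, S33, S34, S35, S42, S44, S51, S56, S59, S64, S68, S78, S81, S84, S85, S87, S88, S9.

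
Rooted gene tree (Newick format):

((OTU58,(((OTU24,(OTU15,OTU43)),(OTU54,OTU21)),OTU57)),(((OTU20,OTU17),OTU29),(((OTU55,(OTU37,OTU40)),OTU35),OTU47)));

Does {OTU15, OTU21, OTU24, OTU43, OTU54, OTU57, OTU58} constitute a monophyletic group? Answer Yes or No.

The most recent common ancestor of these taxa subtends (OTU58,(((OTU24,(OTU15,OTU43)),(OTU54,OTU21)),OTU57)).
That clade has exactly 7 tips — every listed taxon and nothing else — so the group is monophyletic.

Yes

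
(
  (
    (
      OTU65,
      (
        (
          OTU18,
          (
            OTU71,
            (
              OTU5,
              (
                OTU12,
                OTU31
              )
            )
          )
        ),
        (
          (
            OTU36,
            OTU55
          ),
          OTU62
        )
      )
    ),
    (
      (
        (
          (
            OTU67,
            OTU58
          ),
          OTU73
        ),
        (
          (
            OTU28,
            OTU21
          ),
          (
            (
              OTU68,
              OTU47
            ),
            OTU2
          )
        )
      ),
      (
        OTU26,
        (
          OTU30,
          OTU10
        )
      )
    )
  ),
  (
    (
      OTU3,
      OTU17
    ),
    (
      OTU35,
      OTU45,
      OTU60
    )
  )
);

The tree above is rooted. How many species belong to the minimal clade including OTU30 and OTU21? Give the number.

11

The MRCA of OTU30 and OTU21 is the node subtending ((((OTU67,OTU58),OTU73),((OTU28,OTU21),((OTU68,OTU47),OTU2))),(OTU26,(OTU30,OTU10))).
That clade contains 11 terminal taxa: OTU10, OTU2, OTU21, OTU26, OTU28, OTU30, OTU47, OTU58, OTU67, OTU68, OTU73.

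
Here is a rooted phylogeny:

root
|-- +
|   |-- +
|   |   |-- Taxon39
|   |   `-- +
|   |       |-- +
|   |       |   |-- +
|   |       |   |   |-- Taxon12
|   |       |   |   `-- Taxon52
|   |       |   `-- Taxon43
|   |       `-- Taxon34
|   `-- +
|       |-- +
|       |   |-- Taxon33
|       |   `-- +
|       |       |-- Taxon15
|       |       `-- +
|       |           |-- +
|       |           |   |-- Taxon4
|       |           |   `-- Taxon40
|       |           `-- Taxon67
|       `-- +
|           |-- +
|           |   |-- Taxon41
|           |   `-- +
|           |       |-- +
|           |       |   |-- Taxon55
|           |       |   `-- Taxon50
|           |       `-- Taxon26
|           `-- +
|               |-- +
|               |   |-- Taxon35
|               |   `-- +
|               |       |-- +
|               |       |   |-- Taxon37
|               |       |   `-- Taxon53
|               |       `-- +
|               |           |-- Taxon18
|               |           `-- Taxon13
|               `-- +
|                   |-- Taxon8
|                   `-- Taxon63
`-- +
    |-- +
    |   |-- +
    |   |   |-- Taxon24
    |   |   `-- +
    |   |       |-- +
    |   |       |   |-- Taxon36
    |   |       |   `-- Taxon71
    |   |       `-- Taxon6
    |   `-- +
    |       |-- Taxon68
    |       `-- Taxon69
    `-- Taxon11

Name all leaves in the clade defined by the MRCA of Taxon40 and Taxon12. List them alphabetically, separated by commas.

Taxon12, Taxon13, Taxon15, Taxon18, Taxon26, Taxon33, Taxon34, Taxon35, Taxon37, Taxon39, Taxon4, Taxon40, Taxon41, Taxon43, Taxon50, Taxon52, Taxon53, Taxon55, Taxon63, Taxon67, Taxon8

Tracing Taxon40: it sits inside (Taxon4,Taxon40).
Tracing Taxon12: it sits inside (Taxon12,Taxon52).
The smallest clade enclosing both is ((Taxon39,(((Taxon12,Taxon52),Taxon43),Taxon34)),((Taxon33,(Taxon15,((Taxon4,Taxon40),Taxon67))),((Taxon41,((Taxon55,Taxon50),Taxon26)),((Taxon35,((Taxon37,Taxon53),(Taxon18,Taxon13))),(Taxon8,Taxon63))))); the answer is its 21 terminal taxa in alphabetical order.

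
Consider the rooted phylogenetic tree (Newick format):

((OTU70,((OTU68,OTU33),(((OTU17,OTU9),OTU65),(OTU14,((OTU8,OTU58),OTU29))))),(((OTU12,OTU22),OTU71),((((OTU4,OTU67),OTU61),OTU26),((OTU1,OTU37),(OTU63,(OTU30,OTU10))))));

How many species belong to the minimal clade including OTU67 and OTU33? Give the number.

The MRCA of OTU67 and OTU33 is the root, so the clade is the entire tree.
That clade contains 22 terminal taxa: OTU1, OTU10, OTU12, OTU14, OTU17, OTU22, OTU26, OTU29, OTU30, OTU33, OTU37, OTU4, OTU58, OTU61, OTU63, OTU65, OTU67, OTU68, OTU70, OTU71, OTU8, OTU9.

22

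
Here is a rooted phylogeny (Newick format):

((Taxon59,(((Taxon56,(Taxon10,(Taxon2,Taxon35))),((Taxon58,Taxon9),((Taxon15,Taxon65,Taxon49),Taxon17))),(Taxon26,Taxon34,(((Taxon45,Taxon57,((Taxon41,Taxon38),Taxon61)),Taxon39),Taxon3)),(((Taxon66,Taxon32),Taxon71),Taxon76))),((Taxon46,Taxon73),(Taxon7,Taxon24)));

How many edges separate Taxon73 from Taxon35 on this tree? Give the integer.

10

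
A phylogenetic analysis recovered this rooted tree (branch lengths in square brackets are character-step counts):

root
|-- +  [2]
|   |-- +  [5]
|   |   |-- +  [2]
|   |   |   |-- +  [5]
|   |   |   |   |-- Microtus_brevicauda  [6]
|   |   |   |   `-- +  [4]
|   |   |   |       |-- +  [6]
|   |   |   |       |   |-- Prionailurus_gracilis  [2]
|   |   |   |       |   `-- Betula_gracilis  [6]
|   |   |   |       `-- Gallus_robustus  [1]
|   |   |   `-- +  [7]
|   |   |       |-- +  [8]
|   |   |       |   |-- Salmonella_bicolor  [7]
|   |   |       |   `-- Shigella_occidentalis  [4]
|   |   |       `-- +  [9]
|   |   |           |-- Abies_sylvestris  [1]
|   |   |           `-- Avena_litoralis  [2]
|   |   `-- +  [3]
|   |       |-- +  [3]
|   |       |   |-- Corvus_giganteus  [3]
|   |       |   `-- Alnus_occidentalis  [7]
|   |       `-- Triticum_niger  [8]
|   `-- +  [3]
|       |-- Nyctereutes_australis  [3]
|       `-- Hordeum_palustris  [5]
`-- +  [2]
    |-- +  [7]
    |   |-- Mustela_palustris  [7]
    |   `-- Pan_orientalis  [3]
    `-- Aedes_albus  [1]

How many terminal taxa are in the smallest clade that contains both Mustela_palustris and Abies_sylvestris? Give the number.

The MRCA of Mustela_palustris and Abies_sylvestris is the root, so the clade is the entire tree.
That clade contains 16 terminal taxa: Abies_sylvestris, Aedes_albus, Alnus_occidentalis, Avena_litoralis, Betula_gracilis, Corvus_giganteus, Gallus_robustus, Hordeum_palustris, Microtus_brevicauda, Mustela_palustris, Nyctereutes_australis, Pan_orientalis, Prionailurus_gracilis, Salmonella_bicolor, Shigella_occidentalis, Triticum_niger.

16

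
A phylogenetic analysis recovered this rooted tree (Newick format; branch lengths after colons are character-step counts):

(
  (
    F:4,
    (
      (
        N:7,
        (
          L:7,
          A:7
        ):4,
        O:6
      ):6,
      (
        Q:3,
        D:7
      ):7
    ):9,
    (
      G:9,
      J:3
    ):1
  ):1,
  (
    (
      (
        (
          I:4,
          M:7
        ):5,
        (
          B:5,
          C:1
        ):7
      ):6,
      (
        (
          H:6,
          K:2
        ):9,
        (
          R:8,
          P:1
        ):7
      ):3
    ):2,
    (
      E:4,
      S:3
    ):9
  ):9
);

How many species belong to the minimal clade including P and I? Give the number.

8

The MRCA of P and I is the node subtending (((I,M),(B,C)),((H,K),(R,P))).
That clade contains 8 terminal taxa: B, C, H, I, K, M, P, R.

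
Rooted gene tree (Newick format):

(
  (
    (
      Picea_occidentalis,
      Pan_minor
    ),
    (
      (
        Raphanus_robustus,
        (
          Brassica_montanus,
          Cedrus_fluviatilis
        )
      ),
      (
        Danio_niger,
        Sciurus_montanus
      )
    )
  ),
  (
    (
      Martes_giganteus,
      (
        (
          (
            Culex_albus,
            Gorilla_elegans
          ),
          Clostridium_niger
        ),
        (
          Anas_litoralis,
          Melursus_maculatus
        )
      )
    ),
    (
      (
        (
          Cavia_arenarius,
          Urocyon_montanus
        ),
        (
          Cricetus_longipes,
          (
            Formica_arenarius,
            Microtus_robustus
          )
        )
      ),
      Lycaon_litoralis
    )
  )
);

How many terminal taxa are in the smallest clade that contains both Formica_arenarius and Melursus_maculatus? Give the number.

The MRCA of Formica_arenarius and Melursus_maculatus is the node subtending ((Martes_giganteus,(((Culex_albus,Gorilla_elegans),Clostridium_niger),(Anas_litoralis,Melursus_maculatus))),(((Cavia_arenarius,Urocyon_montanus),(Cricetus_longipes,(Formica_arenarius,Microtus_robustus))),Lycaon_litoralis)).
That clade contains 12 terminal taxa: Anas_litoralis, Cavia_arenarius, Clostridium_niger, Cricetus_longipes, Culex_albus, Formica_arenarius, Gorilla_elegans, Lycaon_litoralis, Martes_giganteus, Melursus_maculatus, Microtus_robustus, Urocyon_montanus.

12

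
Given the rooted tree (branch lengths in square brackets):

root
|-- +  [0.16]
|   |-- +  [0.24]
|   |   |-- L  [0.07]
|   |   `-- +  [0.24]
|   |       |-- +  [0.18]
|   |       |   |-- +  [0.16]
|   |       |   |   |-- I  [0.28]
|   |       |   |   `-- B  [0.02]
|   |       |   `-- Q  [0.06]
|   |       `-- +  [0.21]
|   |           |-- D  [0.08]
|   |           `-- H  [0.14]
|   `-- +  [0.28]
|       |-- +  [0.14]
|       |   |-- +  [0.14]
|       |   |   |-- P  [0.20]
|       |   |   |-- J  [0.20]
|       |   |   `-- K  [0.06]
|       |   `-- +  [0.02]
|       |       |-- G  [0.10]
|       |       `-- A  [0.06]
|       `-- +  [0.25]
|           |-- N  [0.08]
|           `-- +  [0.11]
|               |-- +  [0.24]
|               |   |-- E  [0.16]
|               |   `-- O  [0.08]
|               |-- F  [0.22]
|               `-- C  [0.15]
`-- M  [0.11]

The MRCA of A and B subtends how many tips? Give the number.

The MRCA of A and B is the node subtending ((L,(((I,B),Q),(D,H))),(((P,J,K),(G,A)),(N,((E,O),F,C)))).
That clade contains 16 terminal taxa: A, B, C, D, E, F, G, H, I, J, K, L, N, O, P, Q.

16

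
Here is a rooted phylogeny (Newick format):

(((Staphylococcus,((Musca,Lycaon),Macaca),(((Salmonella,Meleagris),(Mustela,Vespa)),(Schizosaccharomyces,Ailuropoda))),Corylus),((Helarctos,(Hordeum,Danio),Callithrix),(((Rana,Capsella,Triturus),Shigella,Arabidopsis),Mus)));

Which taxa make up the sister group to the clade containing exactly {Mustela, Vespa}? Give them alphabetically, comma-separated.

Meleagris, Salmonella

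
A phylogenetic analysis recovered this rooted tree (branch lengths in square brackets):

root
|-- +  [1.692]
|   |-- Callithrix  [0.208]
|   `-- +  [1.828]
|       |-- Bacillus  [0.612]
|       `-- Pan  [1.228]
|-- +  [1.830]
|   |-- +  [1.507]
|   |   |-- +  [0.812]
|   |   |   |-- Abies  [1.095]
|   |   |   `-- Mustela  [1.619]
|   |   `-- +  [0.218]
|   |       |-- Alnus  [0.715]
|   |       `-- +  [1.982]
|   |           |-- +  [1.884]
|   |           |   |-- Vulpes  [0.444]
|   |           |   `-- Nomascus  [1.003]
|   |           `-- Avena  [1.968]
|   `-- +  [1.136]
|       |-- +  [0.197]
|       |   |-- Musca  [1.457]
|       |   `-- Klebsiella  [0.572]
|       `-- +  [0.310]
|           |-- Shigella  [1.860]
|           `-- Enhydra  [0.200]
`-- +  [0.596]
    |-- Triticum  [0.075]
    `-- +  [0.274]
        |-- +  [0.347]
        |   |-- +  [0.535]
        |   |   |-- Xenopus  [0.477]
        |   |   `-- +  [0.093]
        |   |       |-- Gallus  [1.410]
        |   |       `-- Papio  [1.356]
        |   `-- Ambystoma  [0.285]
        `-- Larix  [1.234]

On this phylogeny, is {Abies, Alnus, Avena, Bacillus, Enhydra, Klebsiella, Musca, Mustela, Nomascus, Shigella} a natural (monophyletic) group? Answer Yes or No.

No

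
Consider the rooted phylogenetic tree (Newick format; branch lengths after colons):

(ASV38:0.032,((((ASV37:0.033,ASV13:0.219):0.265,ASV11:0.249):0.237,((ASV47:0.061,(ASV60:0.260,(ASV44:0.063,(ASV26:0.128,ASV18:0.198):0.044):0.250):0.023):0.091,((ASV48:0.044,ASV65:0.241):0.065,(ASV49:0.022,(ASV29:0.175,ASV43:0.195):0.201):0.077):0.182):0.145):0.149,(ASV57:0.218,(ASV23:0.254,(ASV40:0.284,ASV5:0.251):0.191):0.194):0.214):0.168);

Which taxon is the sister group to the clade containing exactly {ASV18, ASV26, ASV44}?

The clade containing exactly {ASV18, ASV26, ASV44} attaches to the tree at the node subtending (ASV60,(ASV44,(ASV26,ASV18))).
The other lineage descending from that same node — the sister group — is the single tip ASV60.

ASV60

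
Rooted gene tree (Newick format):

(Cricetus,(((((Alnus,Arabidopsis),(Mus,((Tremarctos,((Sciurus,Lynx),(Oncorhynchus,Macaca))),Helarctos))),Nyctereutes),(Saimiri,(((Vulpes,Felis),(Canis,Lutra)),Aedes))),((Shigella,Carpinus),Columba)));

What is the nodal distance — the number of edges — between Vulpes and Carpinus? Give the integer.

The MRCA of Vulpes and Carpinus is the node subtending (((((Alnus,Arabidopsis),(Mus,((Tremarctos,((Sciurus,Lynx),(Oncorhynchus,Macaca))),Helarctos))),Nyctereutes),(Saimiri,(((Vulpes,Felis),(Canis,Lutra)),Aedes))),((Shigella,Carpinus),Columba)).
From Vulpes up to that node: 6 branches. From Carpinus up to the same node: 3 branches. Total: 6 + 3 = 9.

9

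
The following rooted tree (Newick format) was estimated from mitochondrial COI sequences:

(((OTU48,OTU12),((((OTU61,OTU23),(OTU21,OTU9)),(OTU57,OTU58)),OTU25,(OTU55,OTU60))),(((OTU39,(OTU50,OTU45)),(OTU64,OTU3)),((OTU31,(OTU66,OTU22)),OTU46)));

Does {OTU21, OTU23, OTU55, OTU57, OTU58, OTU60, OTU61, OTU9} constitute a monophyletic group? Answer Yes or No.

No

The MRCA of the listed taxa subtends ((((OTU61,OTU23),(OTU21,OTU9)),(OTU57,OTU58)),OTU25,(OTU55,OTU60)).
That clade also contains OTU25, which is not in the proposed group, so the group is not monophyletic.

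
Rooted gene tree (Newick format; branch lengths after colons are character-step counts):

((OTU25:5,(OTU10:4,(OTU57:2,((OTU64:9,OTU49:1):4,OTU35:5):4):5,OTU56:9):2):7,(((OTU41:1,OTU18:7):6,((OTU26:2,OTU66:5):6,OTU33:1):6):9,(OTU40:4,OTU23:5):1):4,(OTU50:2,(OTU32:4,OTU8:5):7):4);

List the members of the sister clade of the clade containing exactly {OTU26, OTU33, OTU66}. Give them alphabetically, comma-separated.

The clade containing exactly {OTU26, OTU33, OTU66} attaches to the tree at the node subtending ((OTU41,OTU18),((OTU26,OTU66),OTU33)).
The other lineage descending from that same node — the sister group — is (OTU41,OTU18); its 2 tips in alphabetical order are the answer.

OTU18, OTU41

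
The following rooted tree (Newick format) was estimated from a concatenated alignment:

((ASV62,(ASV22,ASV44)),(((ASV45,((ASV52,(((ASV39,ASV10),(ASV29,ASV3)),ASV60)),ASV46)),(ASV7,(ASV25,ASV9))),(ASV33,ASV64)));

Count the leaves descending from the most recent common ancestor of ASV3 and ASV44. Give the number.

16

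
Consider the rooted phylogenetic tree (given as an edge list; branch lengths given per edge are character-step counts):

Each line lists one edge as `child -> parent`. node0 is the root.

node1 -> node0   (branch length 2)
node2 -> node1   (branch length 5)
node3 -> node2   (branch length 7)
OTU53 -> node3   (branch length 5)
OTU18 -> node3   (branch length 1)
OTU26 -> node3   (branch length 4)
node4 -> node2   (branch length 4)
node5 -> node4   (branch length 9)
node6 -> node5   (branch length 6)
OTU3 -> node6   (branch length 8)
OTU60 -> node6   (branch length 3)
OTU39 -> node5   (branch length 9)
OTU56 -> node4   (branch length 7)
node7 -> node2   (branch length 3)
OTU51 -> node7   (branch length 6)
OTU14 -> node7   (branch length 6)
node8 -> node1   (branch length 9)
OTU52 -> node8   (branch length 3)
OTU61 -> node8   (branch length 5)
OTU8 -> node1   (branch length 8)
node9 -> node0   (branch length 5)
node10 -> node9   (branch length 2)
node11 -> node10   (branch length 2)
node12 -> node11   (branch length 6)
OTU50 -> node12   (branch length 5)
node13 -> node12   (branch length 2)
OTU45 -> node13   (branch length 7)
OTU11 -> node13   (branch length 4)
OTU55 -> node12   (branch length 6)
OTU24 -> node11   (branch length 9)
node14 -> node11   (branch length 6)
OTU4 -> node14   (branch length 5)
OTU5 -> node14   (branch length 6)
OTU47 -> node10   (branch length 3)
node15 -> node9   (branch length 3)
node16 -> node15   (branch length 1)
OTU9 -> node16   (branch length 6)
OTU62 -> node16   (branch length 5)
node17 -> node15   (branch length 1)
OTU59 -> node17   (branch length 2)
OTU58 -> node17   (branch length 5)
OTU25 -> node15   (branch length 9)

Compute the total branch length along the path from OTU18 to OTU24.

33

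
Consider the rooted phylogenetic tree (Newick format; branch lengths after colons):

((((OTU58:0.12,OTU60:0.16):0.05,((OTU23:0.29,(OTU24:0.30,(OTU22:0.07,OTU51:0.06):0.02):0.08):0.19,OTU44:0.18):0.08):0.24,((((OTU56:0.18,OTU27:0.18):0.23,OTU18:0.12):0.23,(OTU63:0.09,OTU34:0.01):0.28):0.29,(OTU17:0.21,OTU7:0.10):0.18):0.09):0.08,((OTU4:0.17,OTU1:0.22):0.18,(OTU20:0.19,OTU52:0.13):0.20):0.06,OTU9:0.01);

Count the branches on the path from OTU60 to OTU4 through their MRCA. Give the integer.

The MRCA of OTU60 and OTU4 is the root of the tree.
From OTU60 up to that node: 4 branches. From OTU4 up to the same node: 3 branches. Total: 4 + 3 = 7.

7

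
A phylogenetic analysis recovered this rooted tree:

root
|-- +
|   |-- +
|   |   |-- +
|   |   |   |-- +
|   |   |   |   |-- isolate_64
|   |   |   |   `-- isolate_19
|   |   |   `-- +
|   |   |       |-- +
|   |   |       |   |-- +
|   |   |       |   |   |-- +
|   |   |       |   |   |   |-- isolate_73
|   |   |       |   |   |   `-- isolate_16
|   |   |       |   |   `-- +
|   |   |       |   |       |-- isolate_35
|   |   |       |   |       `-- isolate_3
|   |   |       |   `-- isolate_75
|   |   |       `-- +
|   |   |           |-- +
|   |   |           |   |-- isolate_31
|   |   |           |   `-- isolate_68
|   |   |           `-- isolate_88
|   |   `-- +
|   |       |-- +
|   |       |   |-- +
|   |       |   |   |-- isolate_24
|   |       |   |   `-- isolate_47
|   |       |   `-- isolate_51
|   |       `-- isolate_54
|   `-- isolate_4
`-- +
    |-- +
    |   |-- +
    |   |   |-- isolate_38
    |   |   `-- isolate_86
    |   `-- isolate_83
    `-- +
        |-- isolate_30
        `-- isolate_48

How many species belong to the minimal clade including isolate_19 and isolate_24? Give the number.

The MRCA of isolate_19 and isolate_24 is the node subtending (((isolate_64,isolate_19),((((isolate_73,isolate_16),(isolate_35,isolate_3)),isolate_75),((isolate_31,isolate_68),isolate_88))),(((isolate_24,isolate_47),isolate_51),isolate_54)).
That clade contains 14 terminal taxa: isolate_16, isolate_19, isolate_24, isolate_3, isolate_31, isolate_35, isolate_47, isolate_51, isolate_54, isolate_64, isolate_68, isolate_73, isolate_75, isolate_88.

14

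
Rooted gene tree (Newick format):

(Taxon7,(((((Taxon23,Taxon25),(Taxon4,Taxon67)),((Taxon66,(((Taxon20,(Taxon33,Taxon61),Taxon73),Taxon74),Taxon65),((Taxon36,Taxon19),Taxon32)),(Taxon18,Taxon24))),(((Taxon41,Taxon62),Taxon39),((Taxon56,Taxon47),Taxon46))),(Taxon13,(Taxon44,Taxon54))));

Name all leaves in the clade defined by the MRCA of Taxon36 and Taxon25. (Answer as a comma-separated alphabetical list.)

Taxon18, Taxon19, Taxon20, Taxon23, Taxon24, Taxon25, Taxon32, Taxon33, Taxon36, Taxon4, Taxon61, Taxon65, Taxon66, Taxon67, Taxon73, Taxon74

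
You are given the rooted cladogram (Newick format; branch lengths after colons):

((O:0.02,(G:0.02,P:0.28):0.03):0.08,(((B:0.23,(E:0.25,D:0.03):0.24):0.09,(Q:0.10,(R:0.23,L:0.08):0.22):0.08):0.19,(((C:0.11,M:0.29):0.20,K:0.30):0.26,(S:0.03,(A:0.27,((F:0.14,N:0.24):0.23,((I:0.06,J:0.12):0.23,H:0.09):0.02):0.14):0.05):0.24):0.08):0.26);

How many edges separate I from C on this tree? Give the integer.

9

The MRCA of I and C is the node subtending (((C,M),K),(S,(A,((F,N),((I,J),H))))).
From I up to that node: 6 branches. From C up to the same node: 3 branches. Total: 6 + 3 = 9.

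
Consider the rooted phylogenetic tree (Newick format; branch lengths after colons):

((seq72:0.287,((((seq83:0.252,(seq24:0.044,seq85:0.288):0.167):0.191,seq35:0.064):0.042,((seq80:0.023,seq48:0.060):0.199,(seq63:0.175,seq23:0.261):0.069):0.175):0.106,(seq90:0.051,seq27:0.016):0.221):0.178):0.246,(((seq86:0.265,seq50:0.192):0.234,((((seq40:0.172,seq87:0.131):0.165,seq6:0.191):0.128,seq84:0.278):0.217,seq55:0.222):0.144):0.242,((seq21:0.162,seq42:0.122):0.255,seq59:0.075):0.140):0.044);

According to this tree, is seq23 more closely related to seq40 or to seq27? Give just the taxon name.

seq27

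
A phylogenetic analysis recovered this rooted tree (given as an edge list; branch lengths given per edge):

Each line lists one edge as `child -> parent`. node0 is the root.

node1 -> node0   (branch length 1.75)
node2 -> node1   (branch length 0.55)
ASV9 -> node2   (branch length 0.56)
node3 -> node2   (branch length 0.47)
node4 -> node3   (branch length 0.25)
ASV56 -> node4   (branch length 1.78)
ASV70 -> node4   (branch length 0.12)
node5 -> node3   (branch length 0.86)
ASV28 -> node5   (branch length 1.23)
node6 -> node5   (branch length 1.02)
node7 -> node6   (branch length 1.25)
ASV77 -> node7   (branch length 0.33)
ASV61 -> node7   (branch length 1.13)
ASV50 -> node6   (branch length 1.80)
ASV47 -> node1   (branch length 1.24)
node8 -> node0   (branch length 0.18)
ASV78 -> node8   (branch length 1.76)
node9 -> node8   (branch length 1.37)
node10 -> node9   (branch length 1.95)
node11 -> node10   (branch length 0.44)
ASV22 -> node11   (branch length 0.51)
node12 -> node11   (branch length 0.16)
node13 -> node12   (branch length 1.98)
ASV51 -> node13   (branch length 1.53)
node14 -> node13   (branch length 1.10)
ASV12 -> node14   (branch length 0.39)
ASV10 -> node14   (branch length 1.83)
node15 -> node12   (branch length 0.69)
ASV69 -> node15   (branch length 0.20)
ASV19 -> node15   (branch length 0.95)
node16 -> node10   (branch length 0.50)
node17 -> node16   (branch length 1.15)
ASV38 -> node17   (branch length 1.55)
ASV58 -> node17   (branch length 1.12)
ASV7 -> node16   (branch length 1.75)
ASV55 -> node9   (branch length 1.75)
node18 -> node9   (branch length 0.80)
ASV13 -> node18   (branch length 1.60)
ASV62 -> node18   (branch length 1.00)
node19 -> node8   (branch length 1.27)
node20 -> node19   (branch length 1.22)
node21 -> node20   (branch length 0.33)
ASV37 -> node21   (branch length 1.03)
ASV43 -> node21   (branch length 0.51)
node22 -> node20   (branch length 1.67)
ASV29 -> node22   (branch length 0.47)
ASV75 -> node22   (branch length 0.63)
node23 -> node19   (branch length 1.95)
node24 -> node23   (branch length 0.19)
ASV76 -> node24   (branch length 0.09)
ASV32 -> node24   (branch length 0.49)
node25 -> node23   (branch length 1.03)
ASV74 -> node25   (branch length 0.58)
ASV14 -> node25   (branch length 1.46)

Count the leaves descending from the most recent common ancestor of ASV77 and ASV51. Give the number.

29

The MRCA of ASV77 and ASV51 is the root, so the clade is the entire tree.
That clade contains 29 terminal taxa: ASV10, ASV12, ASV13, ASV14, ASV19, ASV22, ASV28, ASV29, ASV32, ASV37, ASV38, ASV43, ASV47, ASV50, ASV51, ASV55, ASV56, ASV58, ASV61, ASV62, ASV69, ASV7, ASV70, ASV74, ASV75, ASV76, ASV77, ASV78, ASV9.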